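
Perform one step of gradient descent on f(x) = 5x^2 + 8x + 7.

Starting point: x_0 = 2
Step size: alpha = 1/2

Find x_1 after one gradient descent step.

f(x) = 5x^2 + 8x + 7
f'(x) = 10x + 8
f'(2) = 10*2 + (8) = 28
x_1 = x_0 - alpha * f'(x_0) = 2 - 1/2 * 28 = -12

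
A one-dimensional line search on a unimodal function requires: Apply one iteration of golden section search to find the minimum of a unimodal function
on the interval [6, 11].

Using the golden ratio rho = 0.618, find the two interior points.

Golden section search on [6, 11].
Golden ratio rho = 0.618 (approx).
Interior points:
  x_1 = 6 + (1-0.618)*5 = 7.9100
  x_2 = 6 + 0.618*5 = 9.0900
Compare f(x_1) and f(x_2) to determine which subinterval to keep.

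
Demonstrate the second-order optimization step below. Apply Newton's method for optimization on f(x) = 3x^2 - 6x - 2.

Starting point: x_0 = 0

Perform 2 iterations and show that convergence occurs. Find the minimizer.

f(x) = 3x^2 - 6x - 2, f'(x) = 6x + (-6), f''(x) = 6
Step 1: f'(0) = -6, x_1 = 0 - -6/6 = 1
Step 2: f'(1) = 0, x_2 = 1 (converged)
Newton's method converges in 1 step for quadratics.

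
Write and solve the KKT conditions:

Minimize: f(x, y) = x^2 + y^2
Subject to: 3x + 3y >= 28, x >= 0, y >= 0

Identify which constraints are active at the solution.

KKT conditions for min x^2 + y^2 s.t. 3x + 3y >= 28, x >= 0, y >= 0:
Stationarity: 2x = mu*3 + mu_x, 2y = mu*3 + mu_y, with mu, mu_x, mu_y >= 0
Complementary slackness: mu*(3x + 3y - 28) = 0, mu_x*x = 0, mu_y*y = 0
(0, 0) is infeasible (3*0 + 3*0 < 28), so if mu = 0 stationarity would force x = mu_x/2 >= 0, y = mu_y/2 >= 0 with mu_x*x = mu_y*y = 0, i.e. x = y = 0: contradiction. Hence mu > 0 and 3x + 3y = 28 is active.
Try x > 0, y > 0 (so mu_x = mu_y = 0): x = 3*mu/2, y = 3*mu/2
Substitute: 3*(3*mu/2) + 3*(3*mu/2) = 28
  mu*18/2 = 28 => mu = 28/9
x* = 14/3 > 0, y* = 14/3 > 0, consistent with mu_x = mu_y = 0.
f is convex and the constraints are linear, so this KKT point is the global minimum.
f* = 392/9
Active constraints: 3x + 3y >= 28 (holds with equality, mu = 28/9 > 0); x >= 0 and y >= 0 are inactive (mu_x = mu_y = 0).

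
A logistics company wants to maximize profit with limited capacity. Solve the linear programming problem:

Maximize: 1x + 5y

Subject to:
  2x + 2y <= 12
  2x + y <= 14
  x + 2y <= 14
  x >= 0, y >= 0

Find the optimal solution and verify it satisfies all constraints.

Feasible vertices: (0, 0), (0, 6), (6, 0)
Objective 1x + 5y at each vertex:
  (0, 0): 0
  (0, 6): 30
  (6, 0): 6
Maximum is 30 at (0, 6).
Verify constraints at (x, y) = (0, 6):
  2*0 + 2*6 = 12 <= 12 (active)
  2*0 + 1*6 = 6 <= 14
  1*0 + 2*6 = 12 <= 14
  x = 0 >= 0, y = 6 >= 0. All constraints satisfied.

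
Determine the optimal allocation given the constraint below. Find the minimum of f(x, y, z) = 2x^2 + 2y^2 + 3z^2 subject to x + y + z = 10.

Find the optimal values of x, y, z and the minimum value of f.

Using Lagrange multipliers on f = 2x^2 + 2y^2 + 3z^2 with constraint x + y + z = 10:
Conditions: 2*2*x = lambda, 2*2*y = lambda, 2*3*z = lambda
So x = lambda/4, y = lambda/4, z = lambda/6
Substituting into constraint: lambda * (2/3) = 10
lambda = 15
x = 15/4, y = 15/4, z = 5/2
Minimum value = 75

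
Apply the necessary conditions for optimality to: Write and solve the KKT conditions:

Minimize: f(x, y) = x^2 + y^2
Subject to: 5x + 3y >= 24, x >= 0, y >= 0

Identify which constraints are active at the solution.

KKT conditions for min x^2 + y^2 s.t. 5x + 3y >= 24, x >= 0, y >= 0:
Stationarity: 2x = mu*5 + mu_x, 2y = mu*3 + mu_y, with mu, mu_x, mu_y >= 0
Complementary slackness: mu*(5x + 3y - 24) = 0, mu_x*x = 0, mu_y*y = 0
(0, 0) is infeasible (5*0 + 3*0 < 24), so if mu = 0 stationarity would force x = mu_x/2 >= 0, y = mu_y/2 >= 0 with mu_x*x = mu_y*y = 0, i.e. x = y = 0: contradiction. Hence mu > 0 and 5x + 3y = 24 is active.
Try x > 0, y > 0 (so mu_x = mu_y = 0): x = 5*mu/2, y = 3*mu/2
Substitute: 5*(5*mu/2) + 3*(3*mu/2) = 24
  mu*34/2 = 24 => mu = 24/17
x* = 60/17 > 0, y* = 36/17 > 0, consistent with mu_x = mu_y = 0.
f is convex and the constraints are linear, so this KKT point is the global minimum.
f* = 288/17
Active constraints: 5x + 3y >= 24 (holds with equality, mu = 24/17 > 0); x >= 0 and y >= 0 are inactive (mu_x = mu_y = 0).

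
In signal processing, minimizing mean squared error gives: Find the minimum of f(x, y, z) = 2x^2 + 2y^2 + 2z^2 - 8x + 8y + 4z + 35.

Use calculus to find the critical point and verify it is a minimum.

f(x,y,z) = 2x^2 + 2y^2 + 2z^2 - 8x + 8y + 4z + 35
df/dx = 4x + (-8) = 0 => x = 2
df/dy = 4y + (8) = 0 => y = -2
df/dz = 4z + (4) = 0 => z = -1
f(2,-2,-1) = 2*(2)^2 + 2*(-2)^2 + 2*(-1)^2 + -8*(2) + 8*(-2) + 4*(-1) + 35 = 17
Hessian is diagonal with entries 4, 4, 4 > 0, confirmed minimum.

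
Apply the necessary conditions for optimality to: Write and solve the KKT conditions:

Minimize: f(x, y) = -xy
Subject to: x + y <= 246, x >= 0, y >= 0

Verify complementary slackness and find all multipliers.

Problem: min -xy s.t. x + y <= 246 (multiplier lambda), x >= 0 (mu_x), y >= 0 (mu_y)
KKT stationarity: -y + lambda - mu_x = 0, -x + lambda - mu_y = 0, with lambda, mu_x, mu_y >= 0
Complementary slackness: lambda*(x + y - 246) = 0, mu_x*x = 0, mu_y*y = 0
If lambda = 0: y = -mu_x <= 0 and x = -mu_y <= 0 force x = y = 0 with f = 0; but x = y = 123 is feasible with f = -15129 < 0, so this is not the minimum. Hence lambda > 0 and x + y = 246.
Try x > 0, y > 0 (so mu_x = mu_y = 0): y = lambda, x = lambda => x = y = lambda
x + y = 246 => 2*lambda = 246 => lambda = 123
x* = y* = 123 > 0, consistent with mu_x = mu_y = 0.
(Any feasible point with x = 0 or y = 0 has f = 0 > -15129, so the minimum is not on those boundaries.)
min(-xy) = -15129 (i.e. max xy = 15129)
Multipliers: lambda = 123, mu_x = 0, mu_y = 0
Complementary slackness: lambda*(x + y - 246) = 123*(123 + 123 - 246) = 0, mu_x*x = 0*123 = 0, mu_y*y = 0*123 = 0. Satisfied.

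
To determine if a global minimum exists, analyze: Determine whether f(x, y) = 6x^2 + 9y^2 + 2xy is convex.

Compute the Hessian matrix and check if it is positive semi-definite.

f(x,y) = 6x^2 + 9y^2 + 2xy
Hessian H = [[12, 2], [2, 18]]
trace(H) = 30, det(H) = 212
Eigenvalues: (30 +/- sqrt(52)) / 2 = 18.61, 11.39
Since both eigenvalues > 0, f is convex.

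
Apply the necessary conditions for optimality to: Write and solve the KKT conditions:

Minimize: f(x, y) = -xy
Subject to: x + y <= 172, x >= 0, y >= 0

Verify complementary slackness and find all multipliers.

Problem: min -xy s.t. x + y <= 172 (multiplier lambda), x >= 0 (mu_x), y >= 0 (mu_y)
KKT stationarity: -y + lambda - mu_x = 0, -x + lambda - mu_y = 0, with lambda, mu_x, mu_y >= 0
Complementary slackness: lambda*(x + y - 172) = 0, mu_x*x = 0, mu_y*y = 0
If lambda = 0: y = -mu_x <= 0 and x = -mu_y <= 0 force x = y = 0 with f = 0; but x = y = 86 is feasible with f = -7396 < 0, so this is not the minimum. Hence lambda > 0 and x + y = 172.
Try x > 0, y > 0 (so mu_x = mu_y = 0): y = lambda, x = lambda => x = y = lambda
x + y = 172 => 2*lambda = 172 => lambda = 86
x* = y* = 86 > 0, consistent with mu_x = mu_y = 0.
(Any feasible point with x = 0 or y = 0 has f = 0 > -7396, so the minimum is not on those boundaries.)
min(-xy) = -7396 (i.e. max xy = 7396)
Multipliers: lambda = 86, mu_x = 0, mu_y = 0
Complementary slackness: lambda*(x + y - 172) = 86*(86 + 86 - 172) = 0, mu_x*x = 0*86 = 0, mu_y*y = 0*86 = 0. Satisfied.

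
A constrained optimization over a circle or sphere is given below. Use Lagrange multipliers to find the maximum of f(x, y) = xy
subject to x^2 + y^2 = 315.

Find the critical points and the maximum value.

Lagrange conditions: y = 2*lambda*x and x = 2*lambda*y
If x = 0 then y = 0, violating the constraint, so x, y != 0.
Dividing: y/x = x/y => x^2 = y^2 => y = x or y = -x
Constraint: 2x^2 = 315 => x^2 = 315/2 => x = +/-sqrt(315/2)
Critical points: (sqrt(315/2), sqrt(315/2)), (-sqrt(315/2), -sqrt(315/2)), (sqrt(315/2), -sqrt(315/2)), (-sqrt(315/2), sqrt(315/2))
  y = x:  xy = x^2 = 315/2  at (sqrt(315/2), sqrt(315/2)) and (-sqrt(315/2), -sqrt(315/2))
  y = -x: xy = -x^2 = -315/2 at (sqrt(315/2), -sqrt(315/2)) and (-sqrt(315/2), sqrt(315/2))
Maximum xy = 315/2 at (sqrt(315/2), sqrt(315/2)) and (-sqrt(315/2), -sqrt(315/2))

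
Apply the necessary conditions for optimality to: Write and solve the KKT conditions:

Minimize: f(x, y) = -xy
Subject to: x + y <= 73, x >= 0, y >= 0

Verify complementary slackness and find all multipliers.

Problem: min -xy s.t. x + y <= 73 (multiplier lambda), x >= 0 (mu_x), y >= 0 (mu_y)
KKT stationarity: -y + lambda - mu_x = 0, -x + lambda - mu_y = 0, with lambda, mu_x, mu_y >= 0
Complementary slackness: lambda*(x + y - 73) = 0, mu_x*x = 0, mu_y*y = 0
If lambda = 0: y = -mu_x <= 0 and x = -mu_y <= 0 force x = y = 0 with f = 0; but x = y = 73/2 is feasible with f = -5329/4 < 0, so this is not the minimum. Hence lambda > 0 and x + y = 73.
Try x > 0, y > 0 (so mu_x = mu_y = 0): y = lambda, x = lambda => x = y = lambda
x + y = 73 => 2*lambda = 73 => lambda = 73/2
x* = y* = 73/2 > 0, consistent with mu_x = mu_y = 0.
(Any feasible point with x = 0 or y = 0 has f = 0 > -5329/4, so the minimum is not on those boundaries.)
min(-xy) = -5329/4 (i.e. max xy = 5329/4)
Multipliers: lambda = 73/2, mu_x = 0, mu_y = 0
Complementary slackness: lambda*(x + y - 73) = 73/2*(73/2 + 73/2 - 73) = 0, mu_x*x = 0*73/2 = 0, mu_y*y = 0*73/2 = 0. Satisfied.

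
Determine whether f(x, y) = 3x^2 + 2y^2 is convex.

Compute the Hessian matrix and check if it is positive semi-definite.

f(x,y) = 3x^2 + 2y^2
Hessian H = [[6, 0], [0, 4]]
trace(H) = 10, det(H) = 24
Eigenvalues: (10 +/- sqrt(4)) / 2 = 6, 4
Since both eigenvalues > 0, f is convex.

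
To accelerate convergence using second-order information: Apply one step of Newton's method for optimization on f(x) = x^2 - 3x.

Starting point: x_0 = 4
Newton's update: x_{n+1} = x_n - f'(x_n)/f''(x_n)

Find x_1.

f(x) = x^2 - 3x
f'(x) = 2x + (-3), f''(x) = 2
Newton step: x_1 = x_0 - f'(x_0)/f''(x_0)
f'(4) = 5
x_1 = 4 - 5/2 = 3/2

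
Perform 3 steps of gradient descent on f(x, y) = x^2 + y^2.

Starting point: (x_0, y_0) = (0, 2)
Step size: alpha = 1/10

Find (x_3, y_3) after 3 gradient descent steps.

f(x,y) = x^2 + y^2
grad_x = 2x + 0y, grad_y = 2y + 0x
Step 1: grad = (0, 4), (0, 8/5)
Step 2: grad = (0, 16/5), (0, 32/25)
Step 3: grad = (0, 64/25), (0, 128/125)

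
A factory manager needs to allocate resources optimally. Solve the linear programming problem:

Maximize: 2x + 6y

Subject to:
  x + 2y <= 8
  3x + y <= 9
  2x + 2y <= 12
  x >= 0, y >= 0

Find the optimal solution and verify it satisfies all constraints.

Feasible vertices: (0, 0), (0, 4), (2, 3), (3, 0)
Objective 2x + 6y at each vertex:
  (0, 0): 0
  (0, 4): 24
  (2, 3): 22
  (3, 0): 6
Maximum is 24 at (0, 4).
Verify constraints at (x, y) = (0, 4):
  1*0 + 2*4 = 8 <= 8 (active)
  3*0 + 1*4 = 4 <= 9
  2*0 + 2*4 = 8 <= 12
  x = 0 >= 0, y = 4 >= 0. All constraints satisfied.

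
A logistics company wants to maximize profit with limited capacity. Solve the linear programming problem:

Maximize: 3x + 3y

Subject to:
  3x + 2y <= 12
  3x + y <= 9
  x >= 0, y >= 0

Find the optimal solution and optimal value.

Feasible vertices: (0, 0), (0, 6), (2, 3), (3, 0)
Objective 3x + 3y at each:
  (0, 0): 0
  (0, 6): 18
  (2, 3): 15
  (3, 0): 9
Maximum is 18 at (0, 6).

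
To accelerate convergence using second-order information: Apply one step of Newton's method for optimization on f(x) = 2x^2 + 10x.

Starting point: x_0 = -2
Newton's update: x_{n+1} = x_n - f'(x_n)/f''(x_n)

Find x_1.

f(x) = 2x^2 + 10x
f'(x) = 4x + (10), f''(x) = 4
Newton step: x_1 = x_0 - f'(x_0)/f''(x_0)
f'(-2) = 2
x_1 = -2 - 2/4 = -5/2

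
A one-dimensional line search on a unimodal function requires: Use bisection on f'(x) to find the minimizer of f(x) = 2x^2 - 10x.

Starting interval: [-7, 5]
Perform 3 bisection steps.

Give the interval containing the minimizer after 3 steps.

Finding critical point of f(x) = 2x^2 - 10x using bisection on f'(x) = 4x + -10.
f'(x) = 0 when x = 5/2.
Starting interval: [-7, 5]
Step 1: mid = -1, f'(mid) = -14, new interval = [-1, 5]
Step 2: mid = 2, f'(mid) = -2, new interval = [2, 5]
Step 3: mid = 7/2, f'(mid) = 4, new interval = [2, 7/2]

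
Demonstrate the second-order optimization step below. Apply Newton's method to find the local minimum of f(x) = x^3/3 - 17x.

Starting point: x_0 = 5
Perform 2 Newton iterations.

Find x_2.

f(x) = x^3/3 - 17x
f'(x) = x^2 - 17, f''(x) = 2x
Newton update: x_{n+1} = x_n - (x_n^2 - 17)/(2*x_n)
Step 1: x_0 = 5, f'=8, f''=10, x_1 = 21/5
Step 2: x_1 = 21/5, f'=16/25, f''=42/5, x_2 = 433/105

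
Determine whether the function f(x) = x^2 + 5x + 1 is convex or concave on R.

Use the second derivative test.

f(x) = x^2 + 5x + 1
f'(x) = 2x + 5
f''(x) = 2
Since f''(x) = 2 > 0 for all x, f is convex on R.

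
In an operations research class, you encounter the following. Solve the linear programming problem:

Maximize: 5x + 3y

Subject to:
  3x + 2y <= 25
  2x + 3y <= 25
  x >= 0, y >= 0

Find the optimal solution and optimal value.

Feasible vertices: (0, 0), (0, 25/3), (5, 5), (25/3, 0)
Objective 5x + 3y at each:
  (0, 0): 0
  (0, 25/3): 25
  (5, 5): 40
  (25/3, 0): 125/3
Maximum is 125/3 at (25/3, 0).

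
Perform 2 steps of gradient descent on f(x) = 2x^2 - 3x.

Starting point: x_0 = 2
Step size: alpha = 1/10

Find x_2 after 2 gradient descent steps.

f(x) = 2x^2 - 3x, f'(x) = 4x + (-3)
Step 1: f'(2) = 5, x_1 = 2 - 1/10 * 5 = 3/2
Step 2: f'(3/2) = 3, x_2 = 3/2 - 1/10 * 3 = 6/5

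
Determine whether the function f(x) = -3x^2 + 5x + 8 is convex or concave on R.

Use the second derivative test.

f(x) = -3x^2 + 5x + 8
f'(x) = -6x + 5
f''(x) = -6
Since f''(x) = -6 < 0 for all x, f is concave on R.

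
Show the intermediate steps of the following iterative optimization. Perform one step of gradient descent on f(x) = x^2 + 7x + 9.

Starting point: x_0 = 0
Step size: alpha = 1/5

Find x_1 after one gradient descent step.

f(x) = x^2 + 7x + 9
f'(x) = 2x + 7
f'(0) = 2*0 + (7) = 7
x_1 = x_0 - alpha * f'(x_0) = 0 - 1/5 * 7 = -7/5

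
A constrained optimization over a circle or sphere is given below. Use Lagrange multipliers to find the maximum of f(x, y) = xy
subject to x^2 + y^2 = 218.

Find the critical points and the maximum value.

Lagrange conditions: y = 2*lambda*x and x = 2*lambda*y
If x = 0 then y = 0, violating the constraint, so x, y != 0.
Dividing: y/x = x/y => x^2 = y^2 => y = x or y = -x
Constraint: 2x^2 = 218 => x^2 = 109 => x = +/-sqrt(109)
Critical points: (sqrt(109), sqrt(109)), (-sqrt(109), -sqrt(109)), (sqrt(109), -sqrt(109)), (-sqrt(109), sqrt(109))
  y = x:  xy = x^2 = 109  at (sqrt(109), sqrt(109)) and (-sqrt(109), -sqrt(109))
  y = -x: xy = -x^2 = -109 at (sqrt(109), -sqrt(109)) and (-sqrt(109), sqrt(109))
Maximum xy = 109 at (sqrt(109), sqrt(109)) and (-sqrt(109), -sqrt(109))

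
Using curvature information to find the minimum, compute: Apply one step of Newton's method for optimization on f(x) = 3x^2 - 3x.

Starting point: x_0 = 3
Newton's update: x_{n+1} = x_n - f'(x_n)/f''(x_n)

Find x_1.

f(x) = 3x^2 - 3x
f'(x) = 6x + (-3), f''(x) = 6
Newton step: x_1 = x_0 - f'(x_0)/f''(x_0)
f'(3) = 15
x_1 = 3 - 15/6 = 1/2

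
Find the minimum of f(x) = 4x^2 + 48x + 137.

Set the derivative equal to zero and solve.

f(x) = 4x^2 + 48x + 137
f'(x) = 8x + (48) = 0
x = -48/8 = -6
f(-6) = -7
Since f''(x) = 8 > 0, this is a minimum.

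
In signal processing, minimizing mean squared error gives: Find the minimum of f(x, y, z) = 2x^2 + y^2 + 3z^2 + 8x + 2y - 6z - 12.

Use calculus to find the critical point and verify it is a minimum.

f(x,y,z) = 2x^2 + y^2 + 3z^2 + 8x + 2y - 6z - 12
df/dx = 4x + (8) = 0 => x = -2
df/dy = 2y + (2) = 0 => y = -1
df/dz = 6z + (-6) = 0 => z = 1
f(-2,-1,1) = 2*(-2)^2 + 1*(-1)^2 + 3*(1)^2 + 8*(-2) + 2*(-1) + -6*(1) + -12 = -24
Hessian is diagonal with entries 4, 2, 6 > 0, confirmed minimum.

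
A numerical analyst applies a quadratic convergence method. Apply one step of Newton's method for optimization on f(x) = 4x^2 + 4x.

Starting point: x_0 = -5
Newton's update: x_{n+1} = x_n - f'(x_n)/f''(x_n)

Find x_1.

f(x) = 4x^2 + 4x
f'(x) = 8x + (4), f''(x) = 8
Newton step: x_1 = x_0 - f'(x_0)/f''(x_0)
f'(-5) = -36
x_1 = -5 - -36/8 = -1/2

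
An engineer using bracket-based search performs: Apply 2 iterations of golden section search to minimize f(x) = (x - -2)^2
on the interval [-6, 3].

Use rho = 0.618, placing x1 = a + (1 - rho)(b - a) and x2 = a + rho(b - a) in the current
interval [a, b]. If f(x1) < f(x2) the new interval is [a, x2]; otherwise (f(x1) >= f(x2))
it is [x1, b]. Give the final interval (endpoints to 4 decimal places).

Golden section search for min of f(x) = (x - -2)^2 on [-6, 3].
Each step: x1 = a + (1 - rho)(b - a), x2 = a + rho(b - a); if f(x1) < f(x2) keep [a, x2], otherwise keep [x1, b].
Step 1: [-6.0000, 3.0000], x1=-2.5620 (f=0.3158), x2=-0.4380 (f=2.4398); f(x1) < f(x2) => keep [-6.0000, -0.4380]
Step 2: [-6.0000, -0.4380], x1=-3.8753 (f=3.5168), x2=-2.5627 (f=0.3166); f(x1) > f(x2) => keep [-3.8753, -0.4380]
Final interval: [-3.8753, -0.4380]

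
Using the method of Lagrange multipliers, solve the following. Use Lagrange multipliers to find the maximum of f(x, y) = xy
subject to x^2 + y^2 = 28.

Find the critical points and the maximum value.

Lagrange conditions: y = 2*lambda*x and x = 2*lambda*y
If x = 0 then y = 0, violating the constraint, so x, y != 0.
Dividing: y/x = x/y => x^2 = y^2 => y = x or y = -x
Constraint: 2x^2 = 28 => x^2 = 14 => x = +/-sqrt(14)
Critical points: (sqrt(14), sqrt(14)), (-sqrt(14), -sqrt(14)), (sqrt(14), -sqrt(14)), (-sqrt(14), sqrt(14))
  y = x:  xy = x^2 = 14  at (sqrt(14), sqrt(14)) and (-sqrt(14), -sqrt(14))
  y = -x: xy = -x^2 = -14 at (sqrt(14), -sqrt(14)) and (-sqrt(14), sqrt(14))
Maximum xy = 14 at (sqrt(14), sqrt(14)) and (-sqrt(14), -sqrt(14))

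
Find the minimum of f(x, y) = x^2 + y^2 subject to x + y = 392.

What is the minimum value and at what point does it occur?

Substitute y = 392 - x into f(x,y) = x^2 + y^2:
g(x) = x^2 + (392 - x)^2 = 2x^2 - 784x + 153664
g'(x) = 4x - 784 = 0  =>  x = 196
y = 392 - 196 = 196
Minimum value = 196^2 + 196^2 = 76832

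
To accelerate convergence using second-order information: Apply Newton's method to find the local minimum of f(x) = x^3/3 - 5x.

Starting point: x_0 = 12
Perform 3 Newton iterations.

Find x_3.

f(x) = x^3/3 - 5x
f'(x) = x^2 - 5, f''(x) = 2x
Newton update: x_{n+1} = x_n - (x_n^2 - 5)/(2*x_n)
Step 1: x_0 = 12, f'=139, f''=24, x_1 = 149/24
Step 2: x_1 = 149/24, f'=19321/576, f''=149/12, x_2 = 25081/7152
Step 3: x_2 = 25081/7152, f'=373301041/51151104, f''=25081/3576, x_3 = 884812081/358758624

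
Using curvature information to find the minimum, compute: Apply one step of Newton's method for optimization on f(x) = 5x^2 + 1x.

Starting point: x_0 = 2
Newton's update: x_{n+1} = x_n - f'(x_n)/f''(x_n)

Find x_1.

f(x) = 5x^2 + 1x
f'(x) = 10x + (1), f''(x) = 10
Newton step: x_1 = x_0 - f'(x_0)/f''(x_0)
f'(2) = 21
x_1 = 2 - 21/10 = -1/10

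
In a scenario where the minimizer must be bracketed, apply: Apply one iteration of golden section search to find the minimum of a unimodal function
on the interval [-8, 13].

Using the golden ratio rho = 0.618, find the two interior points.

Golden section search on [-8, 13].
Golden ratio rho = 0.618 (approx).
Interior points:
  x_1 = -8 + (1-0.618)*21 = 0.0220
  x_2 = -8 + 0.618*21 = 4.9780
Compare f(x_1) and f(x_2) to determine which subinterval to keep.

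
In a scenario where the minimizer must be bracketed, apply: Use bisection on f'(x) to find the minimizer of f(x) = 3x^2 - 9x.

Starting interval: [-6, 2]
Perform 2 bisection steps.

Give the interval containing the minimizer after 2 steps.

Finding critical point of f(x) = 3x^2 - 9x using bisection on f'(x) = 6x + -9.
f'(x) = 0 when x = 3/2.
Starting interval: [-6, 2]
Step 1: mid = -2, f'(mid) = -21, new interval = [-2, 2]
Step 2: mid = 0, f'(mid) = -9, new interval = [0, 2]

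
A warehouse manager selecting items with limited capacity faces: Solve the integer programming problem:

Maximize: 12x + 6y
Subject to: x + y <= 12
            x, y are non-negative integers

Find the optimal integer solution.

Objective: 12x + 6y, constraint: x + y <= 12
Coefficient of x is 12 >= coefficient of y is 6, so allocate the entire budget to x.
Optimal: x = 12, y = 0, value = 144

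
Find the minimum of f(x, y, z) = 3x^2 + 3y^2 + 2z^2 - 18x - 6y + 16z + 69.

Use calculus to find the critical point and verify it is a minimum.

f(x,y,z) = 3x^2 + 3y^2 + 2z^2 - 18x - 6y + 16z + 69
df/dx = 6x + (-18) = 0 => x = 3
df/dy = 6y + (-6) = 0 => y = 1
df/dz = 4z + (16) = 0 => z = -4
f(3,1,-4) = 3*(3)^2 + 3*(1)^2 + 2*(-4)^2 + -18*(3) + -6*(1) + 16*(-4) + 69 = 7
Hessian is diagonal with entries 6, 6, 4 > 0, confirmed minimum.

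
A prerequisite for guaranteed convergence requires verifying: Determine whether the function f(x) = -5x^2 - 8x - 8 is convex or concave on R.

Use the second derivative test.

f(x) = -5x^2 - 8x - 8
f'(x) = -10x - 8
f''(x) = -10
Since f''(x) = -10 < 0 for all x, f is concave on R.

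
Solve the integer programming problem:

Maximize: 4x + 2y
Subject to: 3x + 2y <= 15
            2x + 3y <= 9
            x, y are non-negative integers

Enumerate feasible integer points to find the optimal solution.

Constraint 1: 3x + 2y <= 15
Constraint 2: 2x + 3y <= 9
Feasible x range (need y >= 0): 0 <= x <= min(15/3, 9/2) => x in {0, ..., 4}.
Enumerate feasible integer points row by row (the coefficient of y is 2 > 0, so for each x the largest feasible y gives the best value):
  x = 0: y <= min((15 - 3*0)/2, (9 - 2*0)/3) => y in {0, ..., 3}; best 4*0 + 2*3 = 6
  x = 1: y <= min((15 - 3*1)/2, (9 - 2*1)/3) => y in {0, ..., 2}; best 4*1 + 2*2 = 8
  x = 2: y <= min((15 - 3*2)/2, (9 - 2*2)/3) => y in {0, ..., 1}; best 4*2 + 2*1 = 10
  x = 3: y <= min((15 - 3*3)/2, (9 - 2*3)/3) => y in {0, ..., 1}; best 4*3 + 2*1 = 14
  x = 4: y <= min((15 - 3*4)/2, (9 - 2*4)/3) => y in {0}; best 4*4 + 2*0 = 16
The maximum 4x + 2y = 16 is achieved at x = 4, y = 0.
Check: 3*4 + 2*0 = 12 <= 15 and 2*4 + 3*0 = 8 <= 9.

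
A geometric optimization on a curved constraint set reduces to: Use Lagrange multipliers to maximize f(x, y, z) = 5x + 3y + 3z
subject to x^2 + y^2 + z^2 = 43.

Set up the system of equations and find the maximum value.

Lagrange conditions: 5 = 2*lambda*x, 3 = 2*lambda*y, 3 = 2*lambda*z
So x:5 = y:3 = z:3, i.e. x = 5t, y = 3t, z = 3t
Constraint: t^2*(5^2 + 3^2 + 3^2) = 43
  t^2 * 43 = 43  =>  t = sqrt(1)
Maximum = 5*5t + 3*3t + 3*3t = 43*sqrt(1) = 43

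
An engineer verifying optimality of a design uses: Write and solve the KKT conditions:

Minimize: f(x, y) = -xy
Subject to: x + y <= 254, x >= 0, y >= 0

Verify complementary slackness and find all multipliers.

Problem: min -xy s.t. x + y <= 254 (multiplier lambda), x >= 0 (mu_x), y >= 0 (mu_y)
KKT stationarity: -y + lambda - mu_x = 0, -x + lambda - mu_y = 0, with lambda, mu_x, mu_y >= 0
Complementary slackness: lambda*(x + y - 254) = 0, mu_x*x = 0, mu_y*y = 0
If lambda = 0: y = -mu_x <= 0 and x = -mu_y <= 0 force x = y = 0 with f = 0; but x = y = 127 is feasible with f = -16129 < 0, so this is not the minimum. Hence lambda > 0 and x + y = 254.
Try x > 0, y > 0 (so mu_x = mu_y = 0): y = lambda, x = lambda => x = y = lambda
x + y = 254 => 2*lambda = 254 => lambda = 127
x* = y* = 127 > 0, consistent with mu_x = mu_y = 0.
(Any feasible point with x = 0 or y = 0 has f = 0 > -16129, so the minimum is not on those boundaries.)
min(-xy) = -16129 (i.e. max xy = 16129)
Multipliers: lambda = 127, mu_x = 0, mu_y = 0
Complementary slackness: lambda*(x + y - 254) = 127*(127 + 127 - 254) = 0, mu_x*x = 0*127 = 0, mu_y*y = 0*127 = 0. Satisfied.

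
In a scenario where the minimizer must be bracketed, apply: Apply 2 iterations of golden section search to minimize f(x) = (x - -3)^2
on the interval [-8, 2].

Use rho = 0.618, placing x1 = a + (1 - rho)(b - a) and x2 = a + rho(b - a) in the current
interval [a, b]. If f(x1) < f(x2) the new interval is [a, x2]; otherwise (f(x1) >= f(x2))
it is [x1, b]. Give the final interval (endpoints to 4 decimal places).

Golden section search for min of f(x) = (x - -3)^2 on [-8, 2].
Each step: x1 = a + (1 - rho)(b - a), x2 = a + rho(b - a); if f(x1) < f(x2) keep [a, x2], otherwise keep [x1, b].
Step 1: [-8.0000, 2.0000], x1=-4.1800 (f=1.3924), x2=-1.8200 (f=1.3924); f(x1) = f(x2) (tie, not '<') => keep [-4.1800, 2.0000]
Step 2: [-4.1800, 2.0000], x1=-1.8192 (f=1.3942), x2=-0.3608 (f=6.9656); f(x1) < f(x2) => keep [-4.1800, -0.3608]
Final interval: [-4.1800, -0.3608]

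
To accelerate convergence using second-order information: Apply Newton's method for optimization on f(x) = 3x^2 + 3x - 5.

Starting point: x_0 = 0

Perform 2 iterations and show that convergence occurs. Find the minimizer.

f(x) = 3x^2 + 3x - 5, f'(x) = 6x + (3), f''(x) = 6
Step 1: f'(0) = 3, x_1 = 0 - 3/6 = -1/2
Step 2: f'(-1/2) = 0, x_2 = -1/2 (converged)
Newton's method converges in 1 step for quadratics.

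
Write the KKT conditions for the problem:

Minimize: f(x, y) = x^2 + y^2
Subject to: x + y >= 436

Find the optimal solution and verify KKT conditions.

KKT conditions for min x^2 + y^2 s.t. x + y >= 436:
Stationarity: 2x = mu, 2y = mu
So x = y = mu/2.
Complementary slackness: mu*(x + y - 436) = 0
Primal feasibility: x + y >= 436; dual feasibility: mu >= 0
If mu = 0 then x = y = 0, but 0 + 0 < 436 is infeasible, so the constraint is active.
Constraint active: x + y = 2*(mu/2) = 436 => mu = 436
x = y = 218, f = 95048
Verify: stationarity 2*218 = 436 = mu; primal 218 + 218 = 436 >= 436; dual mu = 436 >= 0; complementary slackness 436*(436 - 436) = 0. All KKT conditions hold.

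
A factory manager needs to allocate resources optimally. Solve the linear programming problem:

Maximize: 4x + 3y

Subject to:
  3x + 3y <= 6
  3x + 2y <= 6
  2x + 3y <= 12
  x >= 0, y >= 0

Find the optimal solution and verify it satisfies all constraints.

Feasible vertices: (0, 0), (0, 2), (2, 0)
Objective 4x + 3y at each vertex:
  (0, 0): 0
  (0, 2): 6
  (2, 0): 8
Maximum is 8 at (2, 0).
Verify constraints at (x, y) = (2, 0):
  3*2 + 3*0 = 6 <= 6 (active)
  3*2 + 2*0 = 6 <= 6 (active)
  2*2 + 3*0 = 4 <= 12
  x = 2 >= 0, y = 0 >= 0. All constraints satisfied.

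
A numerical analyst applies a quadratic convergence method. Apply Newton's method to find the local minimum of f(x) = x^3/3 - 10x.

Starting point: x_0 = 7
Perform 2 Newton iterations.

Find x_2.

f(x) = x^3/3 - 10x
f'(x) = x^2 - 10, f''(x) = 2x
Newton update: x_{n+1} = x_n - (x_n^2 - 10)/(2*x_n)
Step 1: x_0 = 7, f'=39, f''=14, x_1 = 59/14
Step 2: x_1 = 59/14, f'=1521/196, f''=59/7, x_2 = 5441/1652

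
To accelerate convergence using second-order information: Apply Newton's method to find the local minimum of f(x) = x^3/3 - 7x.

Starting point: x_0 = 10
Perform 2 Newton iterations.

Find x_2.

f(x) = x^3/3 - 7x
f'(x) = x^2 - 7, f''(x) = 2x
Newton update: x_{n+1} = x_n - (x_n^2 - 7)/(2*x_n)
Step 1: x_0 = 10, f'=93, f''=20, x_1 = 107/20
Step 2: x_1 = 107/20, f'=8649/400, f''=107/10, x_2 = 14249/4280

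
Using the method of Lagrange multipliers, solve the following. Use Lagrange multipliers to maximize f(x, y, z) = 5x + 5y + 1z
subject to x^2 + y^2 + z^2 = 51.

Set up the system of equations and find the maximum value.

Lagrange conditions: 5 = 2*lambda*x, 5 = 2*lambda*y, 1 = 2*lambda*z
So x:5 = y:5 = z:1, i.e. x = 5t, y = 5t, z = 1t
Constraint: t^2*(5^2 + 5^2 + 1^2) = 51
  t^2 * 51 = 51  =>  t = sqrt(1)
Maximum = 5*5t + 5*5t + 1*1t = 51*sqrt(1) = 51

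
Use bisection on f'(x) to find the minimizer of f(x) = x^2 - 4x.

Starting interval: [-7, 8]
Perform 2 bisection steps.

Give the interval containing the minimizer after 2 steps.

Finding critical point of f(x) = x^2 - 4x using bisection on f'(x) = 2x + -4.
f'(x) = 0 when x = 2.
Starting interval: [-7, 8]
Step 1: mid = 1/2, f'(mid) = -3, new interval = [1/2, 8]
Step 2: mid = 17/4, f'(mid) = 9/2, new interval = [1/2, 17/4]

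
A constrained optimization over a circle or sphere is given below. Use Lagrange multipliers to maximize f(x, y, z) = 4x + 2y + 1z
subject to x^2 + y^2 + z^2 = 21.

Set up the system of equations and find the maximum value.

Lagrange conditions: 4 = 2*lambda*x, 2 = 2*lambda*y, 1 = 2*lambda*z
So x:4 = y:2 = z:1, i.e. x = 4t, y = 2t, z = 1t
Constraint: t^2*(4^2 + 2^2 + 1^2) = 21
  t^2 * 21 = 21  =>  t = sqrt(1)
Maximum = 4*4t + 2*2t + 1*1t = 21*sqrt(1) = 21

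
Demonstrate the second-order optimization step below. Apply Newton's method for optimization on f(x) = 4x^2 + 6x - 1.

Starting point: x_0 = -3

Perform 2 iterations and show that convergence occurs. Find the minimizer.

f(x) = 4x^2 + 6x - 1, f'(x) = 8x + (6), f''(x) = 8
Step 1: f'(-3) = -18, x_1 = -3 - -18/8 = -3/4
Step 2: f'(-3/4) = 0, x_2 = -3/4 (converged)
Newton's method converges in 1 step for quadratics.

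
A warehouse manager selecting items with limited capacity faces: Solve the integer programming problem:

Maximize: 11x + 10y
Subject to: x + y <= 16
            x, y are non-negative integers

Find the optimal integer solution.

Objective: 11x + 10y, constraint: x + y <= 16
Coefficient of x is 11 >= coefficient of y is 10, so allocate the entire budget to x.
Optimal: x = 16, y = 0, value = 176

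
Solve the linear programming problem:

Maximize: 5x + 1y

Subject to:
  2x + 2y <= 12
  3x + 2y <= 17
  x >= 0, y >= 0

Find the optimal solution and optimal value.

Feasible vertices: (0, 0), (0, 6), (5, 1), (17/3, 0)
Objective 5x + 1y at each:
  (0, 0): 0
  (0, 6): 6
  (5, 1): 26
  (17/3, 0): 85/3
Maximum is 85/3 at (17/3, 0).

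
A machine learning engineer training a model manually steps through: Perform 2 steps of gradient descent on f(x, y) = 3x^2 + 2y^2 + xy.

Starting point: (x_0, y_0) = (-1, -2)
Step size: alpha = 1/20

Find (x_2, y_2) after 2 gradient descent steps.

f(x,y) = 3x^2 + 2y^2 + xy
grad_x = 6x + 1y, grad_y = 4y + 1x
Step 1: grad = (-8, -9), (-3/5, -31/20)
Step 2: grad = (-103/20, -34/5), (-137/400, -121/100)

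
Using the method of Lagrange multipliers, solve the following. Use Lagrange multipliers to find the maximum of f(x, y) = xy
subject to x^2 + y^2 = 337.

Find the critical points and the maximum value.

Lagrange conditions: y = 2*lambda*x and x = 2*lambda*y
If x = 0 then y = 0, violating the constraint, so x, y != 0.
Dividing: y/x = x/y => x^2 = y^2 => y = x or y = -x
Constraint: 2x^2 = 337 => x^2 = 337/2 => x = +/-sqrt(337/2)
Critical points: (sqrt(337/2), sqrt(337/2)), (-sqrt(337/2), -sqrt(337/2)), (sqrt(337/2), -sqrt(337/2)), (-sqrt(337/2), sqrt(337/2))
  y = x:  xy = x^2 = 337/2  at (sqrt(337/2), sqrt(337/2)) and (-sqrt(337/2), -sqrt(337/2))
  y = -x: xy = -x^2 = -337/2 at (sqrt(337/2), -sqrt(337/2)) and (-sqrt(337/2), sqrt(337/2))
Maximum xy = 337/2 at (sqrt(337/2), sqrt(337/2)) and (-sqrt(337/2), -sqrt(337/2))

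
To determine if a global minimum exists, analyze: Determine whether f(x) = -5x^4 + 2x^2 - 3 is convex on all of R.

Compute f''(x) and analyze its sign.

f(x) = -5x^4 + 2x^2 - 3
f'(x) = -20x^3 + 4x
f''(x) = -60x^2 + 4
f''(x) = -60x^2 + 4 -> -inf as |x| -> inf
Therefore, f is not globally convex on R.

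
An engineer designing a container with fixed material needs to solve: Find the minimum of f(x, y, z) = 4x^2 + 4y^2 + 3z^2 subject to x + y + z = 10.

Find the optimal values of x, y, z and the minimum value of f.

Using Lagrange multipliers on f = 4x^2 + 4y^2 + 3z^2 with constraint x + y + z = 10:
Conditions: 2*4*x = lambda, 2*4*y = lambda, 2*3*z = lambda
So x = lambda/8, y = lambda/8, z = lambda/6
Substituting into constraint: lambda * (5/12) = 10
lambda = 24
x = 3, y = 3, z = 4
Minimum value = 120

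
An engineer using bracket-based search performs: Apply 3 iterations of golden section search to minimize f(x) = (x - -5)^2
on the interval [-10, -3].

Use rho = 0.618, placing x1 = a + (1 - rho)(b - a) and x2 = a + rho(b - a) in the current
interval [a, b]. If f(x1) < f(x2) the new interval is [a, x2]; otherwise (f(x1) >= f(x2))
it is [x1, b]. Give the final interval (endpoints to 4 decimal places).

Golden section search for min of f(x) = (x - -5)^2 on [-10, -3].
Each step: x1 = a + (1 - rho)(b - a), x2 = a + rho(b - a); if f(x1) < f(x2) keep [a, x2], otherwise keep [x1, b].
Step 1: [-10.0000, -3.0000], x1=-7.3260 (f=5.4103), x2=-5.6740 (f=0.4543); f(x1) > f(x2) => keep [-7.3260, -3.0000]
Step 2: [-7.3260, -3.0000], x1=-5.6735 (f=0.4536), x2=-4.6525 (f=0.1207); f(x1) > f(x2) => keep [-5.6735, -3.0000]
Step 3: [-5.6735, -3.0000], x1=-4.6522 (f=0.1210), x2=-4.0213 (f=0.9579); f(x1) < f(x2) => keep [-5.6735, -4.0213]
Final interval: [-5.6735, -4.0213]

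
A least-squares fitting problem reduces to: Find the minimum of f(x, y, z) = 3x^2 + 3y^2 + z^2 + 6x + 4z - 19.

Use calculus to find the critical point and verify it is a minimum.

f(x,y,z) = 3x^2 + 3y^2 + z^2 + 6x + 4z - 19
df/dx = 6x + (6) = 0 => x = -1
df/dy = 6y + (0) = 0 => y = 0
df/dz = 2z + (4) = 0 => z = -2
f(-1,0,-2) = 3*(-1)^2 + 3*(0)^2 + 1*(-2)^2 + 6*(-1) + 4*(-2) + -19 = -26
Hessian is diagonal with entries 6, 6, 2 > 0, confirmed minimum.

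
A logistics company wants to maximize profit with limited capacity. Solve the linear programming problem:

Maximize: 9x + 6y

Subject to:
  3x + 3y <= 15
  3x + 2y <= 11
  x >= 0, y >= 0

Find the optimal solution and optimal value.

Feasible vertices: (0, 0), (0, 5), (1, 4), (11/3, 0)
Objective 9x + 6y at each:
  (0, 0): 0
  (0, 5): 30
  (1, 4): 33
  (11/3, 0): 33
Maximum is 33 at (1, 4).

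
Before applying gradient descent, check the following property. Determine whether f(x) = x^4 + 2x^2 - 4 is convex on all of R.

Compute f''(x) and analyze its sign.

f(x) = x^4 + 2x^2 - 4
f'(x) = 4x^3 + 4x
f''(x) = 12x^2 + 4
f''(x) = 12x^2 + 4 >= 4 > 0 for all x
Therefore, f is convex on R.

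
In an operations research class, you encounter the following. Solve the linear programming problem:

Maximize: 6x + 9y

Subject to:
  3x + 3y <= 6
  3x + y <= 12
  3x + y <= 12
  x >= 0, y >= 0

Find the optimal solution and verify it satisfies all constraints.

Feasible vertices: (0, 0), (0, 2), (2, 0)
Objective 6x + 9y at each vertex:
  (0, 0): 0
  (0, 2): 18
  (2, 0): 12
Maximum is 18 at (0, 2).
Verify constraints at (x, y) = (0, 2):
  3*0 + 3*2 = 6 <= 6 (active)
  3*0 + 1*2 = 2 <= 12
  3*0 + 1*2 = 2 <= 12
  x = 0 >= 0, y = 2 >= 0. All constraints satisfied.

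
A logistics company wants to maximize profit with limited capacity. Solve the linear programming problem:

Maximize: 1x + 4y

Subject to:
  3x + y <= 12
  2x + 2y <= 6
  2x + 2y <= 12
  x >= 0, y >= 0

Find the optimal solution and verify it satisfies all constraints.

Feasible vertices: (0, 0), (0, 3), (3, 0)
Objective 1x + 4y at each vertex:
  (0, 0): 0
  (0, 3): 12
  (3, 0): 3
Maximum is 12 at (0, 3).
Verify constraints at (x, y) = (0, 3):
  3*0 + 1*3 = 3 <= 12
  2*0 + 2*3 = 6 <= 6 (active)
  2*0 + 2*3 = 6 <= 12
  x = 0 >= 0, y = 3 >= 0. All constraints satisfied.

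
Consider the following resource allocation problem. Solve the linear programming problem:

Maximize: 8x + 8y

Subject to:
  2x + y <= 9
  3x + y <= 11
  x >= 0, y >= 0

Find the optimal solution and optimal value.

Feasible vertices: (0, 0), (0, 9), (2, 5), (11/3, 0)
Objective 8x + 8y at each:
  (0, 0): 0
  (0, 9): 72
  (2, 5): 56
  (11/3, 0): 88/3
Maximum is 72 at (0, 9).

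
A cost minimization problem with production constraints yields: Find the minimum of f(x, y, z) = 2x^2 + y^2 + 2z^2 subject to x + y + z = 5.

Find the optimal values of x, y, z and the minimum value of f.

Using Lagrange multipliers on f = 2x^2 + y^2 + 2z^2 with constraint x + y + z = 5:
Conditions: 2*2*x = lambda, 2*1*y = lambda, 2*2*z = lambda
So x = lambda/4, y = lambda/2, z = lambda/4
Substituting into constraint: lambda * (1) = 5
lambda = 5
x = 5/4, y = 5/2, z = 5/4
Minimum value = 25/2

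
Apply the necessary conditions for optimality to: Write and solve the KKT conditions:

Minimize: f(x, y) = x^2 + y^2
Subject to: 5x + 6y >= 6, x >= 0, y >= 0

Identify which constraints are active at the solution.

KKT conditions for min x^2 + y^2 s.t. 5x + 6y >= 6, x >= 0, y >= 0:
Stationarity: 2x = mu*5 + mu_x, 2y = mu*6 + mu_y, with mu, mu_x, mu_y >= 0
Complementary slackness: mu*(5x + 6y - 6) = 0, mu_x*x = 0, mu_y*y = 0
(0, 0) is infeasible (5*0 + 6*0 < 6), so if mu = 0 stationarity would force x = mu_x/2 >= 0, y = mu_y/2 >= 0 with mu_x*x = mu_y*y = 0, i.e. x = y = 0: contradiction. Hence mu > 0 and 5x + 6y = 6 is active.
Try x > 0, y > 0 (so mu_x = mu_y = 0): x = 5*mu/2, y = 6*mu/2
Substitute: 5*(5*mu/2) + 6*(6*mu/2) = 6
  mu*61/2 = 6 => mu = 12/61
x* = 30/61 > 0, y* = 36/61 > 0, consistent with mu_x = mu_y = 0.
f is convex and the constraints are linear, so this KKT point is the global minimum.
f* = 36/61
Active constraints: 5x + 6y >= 6 (holds with equality, mu = 12/61 > 0); x >= 0 and y >= 0 are inactive (mu_x = mu_y = 0).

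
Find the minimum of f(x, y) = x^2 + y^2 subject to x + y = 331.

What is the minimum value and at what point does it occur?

Substitute y = 331 - x into f(x,y) = x^2 + y^2:
g(x) = x^2 + (331 - x)^2 = 2x^2 - 662x + 109561
g'(x) = 4x - 662 = 0  =>  x = 331/2
y = 331 - 331/2 = 331/2
Minimum value = (331/2)^2 + (331/2)^2 = 109561/2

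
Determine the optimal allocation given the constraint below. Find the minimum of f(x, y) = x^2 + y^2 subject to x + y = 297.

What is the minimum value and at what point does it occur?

Substitute y = 297 - x into f(x,y) = x^2 + y^2:
g(x) = x^2 + (297 - x)^2 = 2x^2 - 594x + 88209
g'(x) = 4x - 594 = 0  =>  x = 297/2
y = 297 - 297/2 = 297/2
Minimum value = (297/2)^2 + (297/2)^2 = 88209/2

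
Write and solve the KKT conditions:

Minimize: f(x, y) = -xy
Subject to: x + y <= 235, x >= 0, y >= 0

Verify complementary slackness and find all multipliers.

Problem: min -xy s.t. x + y <= 235 (multiplier lambda), x >= 0 (mu_x), y >= 0 (mu_y)
KKT stationarity: -y + lambda - mu_x = 0, -x + lambda - mu_y = 0, with lambda, mu_x, mu_y >= 0
Complementary slackness: lambda*(x + y - 235) = 0, mu_x*x = 0, mu_y*y = 0
If lambda = 0: y = -mu_x <= 0 and x = -mu_y <= 0 force x = y = 0 with f = 0; but x = y = 235/2 is feasible with f = -55225/4 < 0, so this is not the minimum. Hence lambda > 0 and x + y = 235.
Try x > 0, y > 0 (so mu_x = mu_y = 0): y = lambda, x = lambda => x = y = lambda
x + y = 235 => 2*lambda = 235 => lambda = 235/2
x* = y* = 235/2 > 0, consistent with mu_x = mu_y = 0.
(Any feasible point with x = 0 or y = 0 has f = 0 > -55225/4, so the minimum is not on those boundaries.)
min(-xy) = -55225/4 (i.e. max xy = 55225/4)
Multipliers: lambda = 235/2, mu_x = 0, mu_y = 0
Complementary slackness: lambda*(x + y - 235) = 235/2*(235/2 + 235/2 - 235) = 0, mu_x*x = 0*235/2 = 0, mu_y*y = 0*235/2 = 0. Satisfied.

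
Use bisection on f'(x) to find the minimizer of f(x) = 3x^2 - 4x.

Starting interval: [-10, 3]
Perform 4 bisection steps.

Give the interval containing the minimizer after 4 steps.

Finding critical point of f(x) = 3x^2 - 4x using bisection on f'(x) = 6x + -4.
f'(x) = 0 when x = 2/3.
Starting interval: [-10, 3]
Step 1: mid = -7/2, f'(mid) = -25, new interval = [-7/2, 3]
Step 2: mid = -1/4, f'(mid) = -11/2, new interval = [-1/4, 3]
Step 3: mid = 11/8, f'(mid) = 17/4, new interval = [-1/4, 11/8]
Step 4: mid = 9/16, f'(mid) = -5/8, new interval = [9/16, 11/8]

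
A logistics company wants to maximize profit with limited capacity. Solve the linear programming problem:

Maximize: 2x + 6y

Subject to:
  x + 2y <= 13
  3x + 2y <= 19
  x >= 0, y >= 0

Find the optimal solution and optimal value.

Feasible vertices: (0, 0), (0, 13/2), (3, 5), (19/3, 0)
Objective 2x + 6y at each:
  (0, 0): 0
  (0, 13/2): 39
  (3, 5): 36
  (19/3, 0): 38/3
Maximum is 39 at (0, 13/2).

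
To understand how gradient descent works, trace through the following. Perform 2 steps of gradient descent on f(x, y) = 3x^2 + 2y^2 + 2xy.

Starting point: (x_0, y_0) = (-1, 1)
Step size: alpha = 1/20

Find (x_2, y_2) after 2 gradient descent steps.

f(x,y) = 3x^2 + 2y^2 + 2xy
grad_x = 6x + 2y, grad_y = 4y + 2x
Step 1: grad = (-4, 2), (-4/5, 9/10)
Step 2: grad = (-3, 2), (-13/20, 4/5)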